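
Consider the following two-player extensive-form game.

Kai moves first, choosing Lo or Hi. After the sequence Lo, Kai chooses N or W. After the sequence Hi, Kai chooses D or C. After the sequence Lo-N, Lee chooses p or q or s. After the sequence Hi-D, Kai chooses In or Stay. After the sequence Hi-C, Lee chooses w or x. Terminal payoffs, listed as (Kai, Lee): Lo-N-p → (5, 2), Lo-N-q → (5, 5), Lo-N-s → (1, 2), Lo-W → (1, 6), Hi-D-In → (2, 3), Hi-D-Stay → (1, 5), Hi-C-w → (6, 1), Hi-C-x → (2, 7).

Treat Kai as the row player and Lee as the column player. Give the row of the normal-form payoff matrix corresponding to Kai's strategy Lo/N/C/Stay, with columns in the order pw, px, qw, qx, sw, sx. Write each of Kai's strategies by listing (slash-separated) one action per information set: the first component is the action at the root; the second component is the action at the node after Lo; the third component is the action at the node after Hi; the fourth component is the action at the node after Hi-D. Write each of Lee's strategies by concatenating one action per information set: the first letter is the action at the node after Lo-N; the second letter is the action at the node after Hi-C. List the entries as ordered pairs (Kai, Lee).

vs pw: Kai plays Lo → Kai plays N at [Lo] → Lee plays p at [Lo-N] → (5, 2)
vs px: Kai plays Lo → Kai plays N at [Lo] → Lee plays p at [Lo-N] → (5, 2)
vs qw: Kai plays Lo → Kai plays N at [Lo] → Lee plays q at [Lo-N] → (5, 5)
vs qx: Kai plays Lo → Kai plays N at [Lo] → Lee plays q at [Lo-N] → (5, 5)
vs sw: Kai plays Lo → Kai plays N at [Lo] → Lee plays s at [Lo-N] → (1, 2)
vs sx: Kai plays Lo → Kai plays N at [Lo] → Lee plays s at [Lo-N] → (1, 2)

(5,2) (5,2) (5,5) (5,5) (1,2) (1,2)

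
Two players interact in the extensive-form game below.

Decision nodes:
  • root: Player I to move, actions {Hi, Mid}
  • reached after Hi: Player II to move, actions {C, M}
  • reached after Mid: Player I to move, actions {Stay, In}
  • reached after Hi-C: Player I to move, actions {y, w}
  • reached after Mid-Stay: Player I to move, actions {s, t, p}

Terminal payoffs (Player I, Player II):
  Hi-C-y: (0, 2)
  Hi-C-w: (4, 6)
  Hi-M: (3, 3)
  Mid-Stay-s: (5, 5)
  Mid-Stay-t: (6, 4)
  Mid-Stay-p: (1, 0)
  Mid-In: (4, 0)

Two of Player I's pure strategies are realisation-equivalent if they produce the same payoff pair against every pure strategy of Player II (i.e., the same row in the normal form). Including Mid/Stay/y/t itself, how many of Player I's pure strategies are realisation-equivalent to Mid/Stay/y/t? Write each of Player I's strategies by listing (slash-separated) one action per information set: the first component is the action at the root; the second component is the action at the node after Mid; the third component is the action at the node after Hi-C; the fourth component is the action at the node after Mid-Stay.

2

Row for Mid/Stay/y/t (columns C, M): (6,4) (6,4).
Under Mid/Stay/y/t, Player I's choice at the node after Hi-C can never be reached regardless of what Player II does, so varying those choices leaves every outcome unchanged.
Holding the reachable choices fixed and varying the unreachable one freely already gives 2 equivalent strategies.
No other strategy reproduces this row, so those 2 are the full class: Mid/Stay/y/t, Mid/Stay/w/t.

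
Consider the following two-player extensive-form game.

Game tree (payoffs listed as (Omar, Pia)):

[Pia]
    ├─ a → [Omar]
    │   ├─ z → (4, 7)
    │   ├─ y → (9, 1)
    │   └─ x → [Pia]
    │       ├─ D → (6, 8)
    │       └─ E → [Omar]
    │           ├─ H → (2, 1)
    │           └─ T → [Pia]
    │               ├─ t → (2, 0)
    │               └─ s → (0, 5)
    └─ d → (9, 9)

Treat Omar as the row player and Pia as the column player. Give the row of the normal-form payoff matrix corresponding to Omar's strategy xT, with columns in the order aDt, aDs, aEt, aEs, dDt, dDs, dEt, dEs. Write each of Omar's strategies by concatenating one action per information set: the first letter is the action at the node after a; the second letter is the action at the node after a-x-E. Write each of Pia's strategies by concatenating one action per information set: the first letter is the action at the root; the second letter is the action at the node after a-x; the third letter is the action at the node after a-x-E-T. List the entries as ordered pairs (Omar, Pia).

(6,8) (6,8) (2,0) (0,5) (9,9) (9,9) (9,9) (9,9)

vs aDt: Pia plays a → Omar plays x at [a] → Pia plays D at [a-x] → (6, 8)
vs aDs: Pia plays a → Omar plays x at [a] → Pia plays D at [a-x] → (6, 8)
vs aEt: Pia plays a → Omar plays x at [a] → Pia plays E at [a-x] → Omar plays T at [a-x-E] → Pia plays t at [a-x-E-T] → (2, 0)
vs aEs: Pia plays a → Omar plays x at [a] → Pia plays E at [a-x] → Omar plays T at [a-x-E] → Pia plays s at [a-x-E-T] → (0, 5)
vs dDt: Pia plays d → (9, 9)
vs dDs: Pia plays d → (9, 9)
vs dEt: Pia plays d → (9, 9)
vs dEs: Pia plays d → (9, 9)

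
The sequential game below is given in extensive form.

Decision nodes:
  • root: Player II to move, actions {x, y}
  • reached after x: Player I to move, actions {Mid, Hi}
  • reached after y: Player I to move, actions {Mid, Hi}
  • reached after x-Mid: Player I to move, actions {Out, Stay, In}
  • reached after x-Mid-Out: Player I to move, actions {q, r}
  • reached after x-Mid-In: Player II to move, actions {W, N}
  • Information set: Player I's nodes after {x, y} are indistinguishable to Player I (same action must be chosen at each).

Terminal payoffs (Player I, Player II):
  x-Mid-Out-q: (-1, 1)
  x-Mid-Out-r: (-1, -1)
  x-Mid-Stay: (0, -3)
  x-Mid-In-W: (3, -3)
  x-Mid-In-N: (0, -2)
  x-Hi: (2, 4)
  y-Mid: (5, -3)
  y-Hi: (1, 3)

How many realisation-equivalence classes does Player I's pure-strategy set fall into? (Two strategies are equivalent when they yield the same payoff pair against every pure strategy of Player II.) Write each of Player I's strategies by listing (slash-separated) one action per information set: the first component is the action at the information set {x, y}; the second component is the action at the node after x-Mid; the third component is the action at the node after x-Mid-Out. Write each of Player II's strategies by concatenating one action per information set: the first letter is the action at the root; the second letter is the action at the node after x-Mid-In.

5

Player I has 12 pure strategies: Mid/Out/q, Mid/Out/r, Mid/Stay/q, Mid/Stay/r, Mid/In/q, Mid/In/r, Hi/Out/q, Hi/Out/r, Hi/Stay/q, Hi/Stay/r, Hi/In/q, Hi/In/r. Columns: xW, xN, yW, yN.
{Mid/Out/q} → row (-1,1) (-1,1) (5,-3) (5,-3)
{Mid/Out/r} → row (-1,-1) (-1,-1) (5,-3) (5,-3)
{Mid/Stay/q, Mid/Stay/r} → row (0,-3) (0,-3) (5,-3) (5,-3)
{Mid/In/q, Mid/In/r} → row (3,-3) (0,-2) (5,-3) (5,-3)
{Hi/Out/q, Hi/Out/r, Hi/Stay/q, Hi/Stay/r, Hi/In/q, Hi/In/r} → row (2,4) (2,4) (1,3) (1,3)
That's 5 distinct rows out of 12 strategies.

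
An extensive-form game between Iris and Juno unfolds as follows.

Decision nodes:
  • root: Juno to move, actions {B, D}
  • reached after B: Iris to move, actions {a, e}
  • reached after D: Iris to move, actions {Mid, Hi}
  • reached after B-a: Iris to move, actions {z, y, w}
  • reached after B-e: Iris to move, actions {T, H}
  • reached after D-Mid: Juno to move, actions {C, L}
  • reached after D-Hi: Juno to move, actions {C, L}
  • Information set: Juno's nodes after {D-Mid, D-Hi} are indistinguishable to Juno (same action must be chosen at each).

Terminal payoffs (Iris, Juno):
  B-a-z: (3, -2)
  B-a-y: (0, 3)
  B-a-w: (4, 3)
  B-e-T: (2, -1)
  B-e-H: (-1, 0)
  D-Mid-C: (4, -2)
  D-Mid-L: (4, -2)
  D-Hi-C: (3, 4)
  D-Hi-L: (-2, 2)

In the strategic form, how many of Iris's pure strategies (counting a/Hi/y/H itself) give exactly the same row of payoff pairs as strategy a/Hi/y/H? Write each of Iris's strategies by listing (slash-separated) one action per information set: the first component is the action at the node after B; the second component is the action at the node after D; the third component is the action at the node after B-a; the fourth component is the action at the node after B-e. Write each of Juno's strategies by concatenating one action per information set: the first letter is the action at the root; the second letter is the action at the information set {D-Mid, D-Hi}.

Row for a/Hi/y/H (columns BC, BL, DC, DL): (0,3) (0,3) (3,4) (-2,2).
Under a/Hi/y/H, Iris's choice at the node after B-e can never be reached regardless of what Juno does, so varying those choices leaves every outcome unchanged.
Holding the reachable choices fixed and varying the unreachable one freely already gives 2 equivalent strategies.
No other strategy reproduces this row, so those 2 are the full class: a/Hi/y/T, a/Hi/y/H.

2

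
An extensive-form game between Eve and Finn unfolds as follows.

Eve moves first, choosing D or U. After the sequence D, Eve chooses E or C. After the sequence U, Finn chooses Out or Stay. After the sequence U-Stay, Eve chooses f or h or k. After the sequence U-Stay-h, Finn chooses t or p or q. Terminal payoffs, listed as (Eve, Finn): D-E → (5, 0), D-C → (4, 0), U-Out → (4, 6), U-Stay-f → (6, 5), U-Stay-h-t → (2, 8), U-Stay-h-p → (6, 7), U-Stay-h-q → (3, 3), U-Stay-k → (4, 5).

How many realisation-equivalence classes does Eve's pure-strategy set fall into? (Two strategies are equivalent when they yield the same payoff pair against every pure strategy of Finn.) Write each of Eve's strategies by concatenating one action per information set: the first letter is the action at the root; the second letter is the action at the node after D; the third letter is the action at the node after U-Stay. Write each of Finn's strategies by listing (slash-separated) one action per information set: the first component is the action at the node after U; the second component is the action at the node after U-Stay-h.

Eve has 12 pure strategies: DEf, DEh, DEk, DCf, DCh, DCk, UEf, UEh, UEk, UCf, UCh, UCk. Columns: Out/t, Out/p, Out/q, Stay/t, Stay/p, Stay/q.
{DEf, DEh, DEk} → row (5,0) (5,0) (5,0) (5,0) (5,0) (5,0)
{DCf, DCh, DCk} → row (4,0) (4,0) (4,0) (4,0) (4,0) (4,0)
{UEf, UCf} → row (4,6) (4,6) (4,6) (6,5) (6,5) (6,5)
{UEh, UCh} → row (4,6) (4,6) (4,6) (2,8) (6,7) (3,3)
{UEk, UCk} → row (4,6) (4,6) (4,6) (4,5) (4,5) (4,5)
That's 5 distinct rows out of 12 strategies.

5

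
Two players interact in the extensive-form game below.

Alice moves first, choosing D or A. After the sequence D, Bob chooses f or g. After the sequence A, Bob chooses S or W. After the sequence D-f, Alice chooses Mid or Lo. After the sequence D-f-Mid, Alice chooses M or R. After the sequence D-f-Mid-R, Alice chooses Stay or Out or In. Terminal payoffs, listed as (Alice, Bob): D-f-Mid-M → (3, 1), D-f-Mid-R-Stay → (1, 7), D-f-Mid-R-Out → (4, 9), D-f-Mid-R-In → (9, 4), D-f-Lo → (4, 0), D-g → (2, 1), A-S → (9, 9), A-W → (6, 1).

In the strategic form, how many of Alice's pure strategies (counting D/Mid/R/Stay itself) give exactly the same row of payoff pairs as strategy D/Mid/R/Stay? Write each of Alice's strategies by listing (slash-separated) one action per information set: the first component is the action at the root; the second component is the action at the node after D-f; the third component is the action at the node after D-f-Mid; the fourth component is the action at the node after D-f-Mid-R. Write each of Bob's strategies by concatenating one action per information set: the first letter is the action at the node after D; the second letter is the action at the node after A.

1

Row for D/Mid/R/Stay (columns fS, fW, gS, gW): (1,7) (1,7) (2,1) (2,1).
Every one of Alice's information sets is on the play path for some reply by Bob when Alice follows D/Mid/R/Stay.
Changing the action at any of them therefore changes at least one column, so only D/Mid/R/Stay itself gives this row.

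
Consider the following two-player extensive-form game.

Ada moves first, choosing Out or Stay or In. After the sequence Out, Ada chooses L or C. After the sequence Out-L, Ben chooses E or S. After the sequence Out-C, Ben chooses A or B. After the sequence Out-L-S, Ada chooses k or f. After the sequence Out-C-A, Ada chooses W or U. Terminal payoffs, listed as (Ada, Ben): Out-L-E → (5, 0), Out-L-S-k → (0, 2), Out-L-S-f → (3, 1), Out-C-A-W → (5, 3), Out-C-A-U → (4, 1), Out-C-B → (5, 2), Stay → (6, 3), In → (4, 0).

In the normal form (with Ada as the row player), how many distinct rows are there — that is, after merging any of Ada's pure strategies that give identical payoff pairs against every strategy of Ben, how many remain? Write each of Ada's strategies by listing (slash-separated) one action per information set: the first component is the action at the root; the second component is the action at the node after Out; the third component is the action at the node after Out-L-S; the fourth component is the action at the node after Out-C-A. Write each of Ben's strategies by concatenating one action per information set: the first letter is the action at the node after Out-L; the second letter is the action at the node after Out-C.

Ada has 24 pure strategies: Out/L/k/W, Out/L/k/U, Out/L/f/W, Out/L/f/U, Out/C/k/W, Out/C/k/U, Out/C/f/W, Out/C/f/U, Stay/L/k/W, Stay/L/k/U, Stay/L/f/W, Stay/L/f/U, Stay/C/k/W, Stay/C/k/U, Stay/C/f/W, Stay/C/f/U, In/L/k/W, In/L/k/U, In/L/f/W, In/L/f/U, In/C/k/W, In/C/k/U, In/C/f/W, In/C/f/U. Columns: EA, EB, SA, SB.
{Out/L/k/W, Out/L/k/U} → row (5,0) (5,0) (0,2) (0,2)
{Out/L/f/W, Out/L/f/U} → row (5,0) (5,0) (3,1) (3,1)
{Out/C/k/W, Out/C/f/W} → row (5,3) (5,2) (5,3) (5,2)
{Out/C/k/U, Out/C/f/U} → row (4,1) (5,2) (4,1) (5,2)
{Stay/L/k/W, Stay/L/k/U, Stay/L/f/W, Stay/L/f/U, Stay/C/k/W, Stay/C/k/U, Stay/C/f/W, Stay/C/f/U} → row (6,3) (6,3) (6,3) (6,3)
{In/L/k/W, In/L/k/U, In/L/f/W, In/L/f/U, In/C/k/W, In/C/k/U, In/C/f/W, In/C/f/U} → row (4,0) (4,0) (4,0) (4,0)
That's 6 distinct rows out of 24 strategies.

6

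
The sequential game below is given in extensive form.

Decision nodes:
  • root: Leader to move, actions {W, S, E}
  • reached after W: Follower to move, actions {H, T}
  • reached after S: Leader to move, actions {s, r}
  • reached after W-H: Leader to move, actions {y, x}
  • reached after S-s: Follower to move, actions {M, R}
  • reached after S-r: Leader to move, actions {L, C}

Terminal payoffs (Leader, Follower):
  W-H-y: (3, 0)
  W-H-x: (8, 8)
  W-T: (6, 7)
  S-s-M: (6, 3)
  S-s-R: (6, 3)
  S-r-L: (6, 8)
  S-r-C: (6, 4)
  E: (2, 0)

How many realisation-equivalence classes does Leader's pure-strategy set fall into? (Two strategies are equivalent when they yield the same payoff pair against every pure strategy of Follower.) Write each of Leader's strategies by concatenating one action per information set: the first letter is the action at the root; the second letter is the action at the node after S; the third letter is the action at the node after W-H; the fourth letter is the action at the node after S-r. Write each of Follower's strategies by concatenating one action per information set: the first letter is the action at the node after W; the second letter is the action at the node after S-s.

Leader has 24 pure strategies: WsyL, WsyC, WsxL, WsxC, WryL, WryC, WrxL, WrxC, SsyL, SsyC, SsxL, SsxC, SryL, SryC, SrxL, SrxC, EsyL, EsyC, EsxL, EsxC, EryL, EryC, ErxL, ErxC. Columns: HM, HR, TM, TR.
{WsyL, WsyC, WryL, WryC} → row (3,0) (3,0) (6,7) (6,7)
{WsxL, WsxC, WrxL, WrxC} → row (8,8) (8,8) (6,7) (6,7)
{SsyL, SsyC, SsxL, SsxC} → row (6,3) (6,3) (6,3) (6,3)
{SryL, SrxL} → row (6,8) (6,8) (6,8) (6,8)
{SryC, SrxC} → row (6,4) (6,4) (6,4) (6,4)
{EsyL, EsyC, EsxL, EsxC, EryL, EryC, ErxL, ErxC} → row (2,0) (2,0) (2,0) (2,0)
That's 6 distinct rows out of 24 strategies.

6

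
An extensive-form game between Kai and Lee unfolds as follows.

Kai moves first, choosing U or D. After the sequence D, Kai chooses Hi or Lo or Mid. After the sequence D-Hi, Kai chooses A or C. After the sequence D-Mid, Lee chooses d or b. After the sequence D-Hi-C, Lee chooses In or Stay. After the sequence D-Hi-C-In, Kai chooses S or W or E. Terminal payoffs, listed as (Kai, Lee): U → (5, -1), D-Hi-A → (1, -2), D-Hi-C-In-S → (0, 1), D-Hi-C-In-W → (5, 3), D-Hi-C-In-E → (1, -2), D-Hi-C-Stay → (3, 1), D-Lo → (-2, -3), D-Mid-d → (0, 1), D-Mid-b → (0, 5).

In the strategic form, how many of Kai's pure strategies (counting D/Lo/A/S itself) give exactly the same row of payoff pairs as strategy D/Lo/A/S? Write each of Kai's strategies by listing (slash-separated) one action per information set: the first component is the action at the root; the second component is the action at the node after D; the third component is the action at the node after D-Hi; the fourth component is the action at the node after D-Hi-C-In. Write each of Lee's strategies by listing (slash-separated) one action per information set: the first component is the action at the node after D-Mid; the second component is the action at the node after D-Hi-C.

6

Row for D/Lo/A/S (columns d/In, d/Stay, b/In, b/Stay): (-2,-3) (-2,-3) (-2,-3) (-2,-3).
Under D/Lo/A/S, Kai's choice at the node after D-Hi and at the node after D-Hi-C-In can never be reached regardless of what Lee does, so varying those choices leaves every outcome unchanged.
Holding the reachable choices fixed and varying the unreachable ones freely already gives 2 × 3 = 6 equivalent strategies.
No other strategy reproduces this row, so those 6 are the full class: D/Lo/A/S, D/Lo/A/W, D/Lo/A/E, D/Lo/C/S, D/Lo/C/W, D/Lo/C/E.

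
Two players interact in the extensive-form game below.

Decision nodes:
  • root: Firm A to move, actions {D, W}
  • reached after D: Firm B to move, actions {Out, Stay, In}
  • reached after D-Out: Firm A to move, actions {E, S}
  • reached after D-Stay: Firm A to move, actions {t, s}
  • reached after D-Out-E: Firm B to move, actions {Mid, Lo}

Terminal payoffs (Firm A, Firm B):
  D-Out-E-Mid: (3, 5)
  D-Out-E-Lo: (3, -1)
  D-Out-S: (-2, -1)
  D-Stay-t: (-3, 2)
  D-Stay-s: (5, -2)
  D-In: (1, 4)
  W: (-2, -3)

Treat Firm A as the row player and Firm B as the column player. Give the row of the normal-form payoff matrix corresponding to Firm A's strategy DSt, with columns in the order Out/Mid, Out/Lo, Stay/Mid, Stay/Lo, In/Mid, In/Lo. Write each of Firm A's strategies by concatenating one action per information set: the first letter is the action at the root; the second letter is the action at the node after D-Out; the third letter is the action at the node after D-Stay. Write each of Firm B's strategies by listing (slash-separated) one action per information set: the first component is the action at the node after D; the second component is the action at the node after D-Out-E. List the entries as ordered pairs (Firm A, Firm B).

(-2,-1) (-2,-1) (-3,2) (-3,2) (1,4) (1,4)

vs Out/Mid: Firm A plays D → Firm B plays Out at [D] → Firm A plays S at [D-Out] → (-2, -1)
vs Out/Lo: Firm A plays D → Firm B plays Out at [D] → Firm A plays S at [D-Out] → (-2, -1)
vs Stay/Mid: Firm A plays D → Firm B plays Stay at [D] → Firm A plays t at [D-Stay] → (-3, 2)
vs Stay/Lo: Firm A plays D → Firm B plays Stay at [D] → Firm A plays t at [D-Stay] → (-3, 2)
vs In/Mid: Firm A plays D → Firm B plays In at [D] → (1, 4)
vs In/Lo: Firm A plays D → Firm B plays In at [D] → (1, 4)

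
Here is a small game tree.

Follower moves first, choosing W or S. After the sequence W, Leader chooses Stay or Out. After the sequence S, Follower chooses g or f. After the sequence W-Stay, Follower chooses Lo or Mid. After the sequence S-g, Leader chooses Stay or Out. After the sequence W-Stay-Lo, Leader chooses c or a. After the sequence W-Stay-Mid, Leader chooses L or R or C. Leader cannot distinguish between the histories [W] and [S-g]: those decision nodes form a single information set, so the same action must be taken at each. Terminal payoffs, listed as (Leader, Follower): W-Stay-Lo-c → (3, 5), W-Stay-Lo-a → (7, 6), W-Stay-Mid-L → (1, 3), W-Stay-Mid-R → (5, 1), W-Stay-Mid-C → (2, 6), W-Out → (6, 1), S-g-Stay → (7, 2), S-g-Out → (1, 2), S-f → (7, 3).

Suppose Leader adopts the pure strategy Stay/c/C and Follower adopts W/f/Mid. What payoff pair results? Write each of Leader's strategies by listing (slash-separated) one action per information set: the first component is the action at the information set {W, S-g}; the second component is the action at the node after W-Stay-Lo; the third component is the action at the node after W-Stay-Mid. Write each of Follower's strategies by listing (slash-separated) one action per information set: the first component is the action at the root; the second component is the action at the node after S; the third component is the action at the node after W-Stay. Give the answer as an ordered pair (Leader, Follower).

(2, 6)

Trace the play path from the root:
  Follower plays W
  Leader plays Stay at [W]
  Follower plays Mid at [W-Stay]
  Leader plays C at [W-Stay-Mid]
→ terminal payoff (2, 6).
(Leader's choice at the node after W-Stay-Lo is never reached on this path, so it doesn't affect the outcome.)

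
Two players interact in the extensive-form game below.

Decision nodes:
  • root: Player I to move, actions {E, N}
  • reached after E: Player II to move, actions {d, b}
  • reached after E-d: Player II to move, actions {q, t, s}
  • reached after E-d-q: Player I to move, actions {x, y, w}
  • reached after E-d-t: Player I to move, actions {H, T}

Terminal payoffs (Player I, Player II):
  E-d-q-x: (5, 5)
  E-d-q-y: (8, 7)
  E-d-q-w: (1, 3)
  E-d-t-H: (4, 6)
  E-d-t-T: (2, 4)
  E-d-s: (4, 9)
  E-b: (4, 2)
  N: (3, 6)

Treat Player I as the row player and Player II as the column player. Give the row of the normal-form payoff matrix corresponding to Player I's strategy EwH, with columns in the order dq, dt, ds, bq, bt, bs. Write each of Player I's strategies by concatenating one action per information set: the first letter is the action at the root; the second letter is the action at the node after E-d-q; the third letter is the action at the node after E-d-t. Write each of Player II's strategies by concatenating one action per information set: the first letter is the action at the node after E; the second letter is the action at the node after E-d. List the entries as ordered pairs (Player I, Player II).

vs dq: Player I plays E → Player II plays d at [E] → Player II plays q at [E-d] → Player I plays w at [E-d-q] → (1, 3)
vs dt: Player I plays E → Player II plays d at [E] → Player II plays t at [E-d] → Player I plays H at [E-d-t] → (4, 6)
vs ds: Player I plays E → Player II plays d at [E] → Player II plays s at [E-d] → (4, 9)
vs bq: Player I plays E → Player II plays b at [E] → (4, 2)
vs bt: Player I plays E → Player II plays b at [E] → (4, 2)
vs bs: Player I plays E → Player II plays b at [E] → (4, 2)

(1,3) (4,6) (4,9) (4,2) (4,2) (4,2)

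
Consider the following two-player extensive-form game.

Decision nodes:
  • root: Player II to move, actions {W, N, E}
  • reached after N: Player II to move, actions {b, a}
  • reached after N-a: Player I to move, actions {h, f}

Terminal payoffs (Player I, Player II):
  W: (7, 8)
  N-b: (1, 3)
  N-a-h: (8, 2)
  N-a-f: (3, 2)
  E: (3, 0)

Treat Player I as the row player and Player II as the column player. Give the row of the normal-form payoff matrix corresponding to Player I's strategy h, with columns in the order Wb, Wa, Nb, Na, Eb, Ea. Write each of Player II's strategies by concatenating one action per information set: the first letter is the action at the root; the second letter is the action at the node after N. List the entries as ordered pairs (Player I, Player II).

vs Wb: Player II plays W → (7, 8)
vs Wa: Player II plays W → (7, 8)
vs Nb: Player II plays N → Player II plays b at [N] → (1, 3)
vs Na: Player II plays N → Player II plays a at [N] → Player I plays h at [N-a] → (8, 2)
vs Eb: Player II plays E → (3, 0)
vs Ea: Player II plays E → (3, 0)

(7,8) (7,8) (1,3) (8,2) (3,0) (3,0)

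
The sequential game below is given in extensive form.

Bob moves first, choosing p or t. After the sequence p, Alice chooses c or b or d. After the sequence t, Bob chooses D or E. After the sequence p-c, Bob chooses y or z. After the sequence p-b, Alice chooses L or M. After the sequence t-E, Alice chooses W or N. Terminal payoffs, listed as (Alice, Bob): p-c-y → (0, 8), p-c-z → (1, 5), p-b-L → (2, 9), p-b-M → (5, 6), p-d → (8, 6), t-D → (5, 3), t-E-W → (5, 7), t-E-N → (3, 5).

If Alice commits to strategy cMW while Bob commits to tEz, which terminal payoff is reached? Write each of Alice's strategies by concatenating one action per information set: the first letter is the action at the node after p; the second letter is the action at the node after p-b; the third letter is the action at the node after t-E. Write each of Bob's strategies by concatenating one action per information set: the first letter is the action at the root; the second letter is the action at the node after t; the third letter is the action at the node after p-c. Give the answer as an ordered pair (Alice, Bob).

(5, 7)

Trace the play path from the root:
  Bob plays t
  Bob plays E at [t]
  Alice plays W at [t-E]
→ terminal payoff (5, 7).
(Alice's choice at the node after p is never reached on this path, so it doesn't affect the outcome.)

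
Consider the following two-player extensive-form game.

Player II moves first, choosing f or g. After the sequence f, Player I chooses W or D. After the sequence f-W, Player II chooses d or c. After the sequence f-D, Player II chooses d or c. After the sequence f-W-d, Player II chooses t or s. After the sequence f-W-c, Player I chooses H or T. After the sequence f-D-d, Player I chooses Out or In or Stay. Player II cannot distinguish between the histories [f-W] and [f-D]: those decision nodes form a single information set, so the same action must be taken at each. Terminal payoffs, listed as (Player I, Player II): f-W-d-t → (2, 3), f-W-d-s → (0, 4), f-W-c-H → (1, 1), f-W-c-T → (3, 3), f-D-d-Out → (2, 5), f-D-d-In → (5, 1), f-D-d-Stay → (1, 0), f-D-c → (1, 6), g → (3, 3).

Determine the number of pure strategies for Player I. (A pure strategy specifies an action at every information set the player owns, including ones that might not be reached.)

12

Player I owns the node after f with actions {W, D} — two choices.
Player I owns the node after f-W-c with actions {H, T} — two choices.
Player I owns the node after f-D-d with actions {Out, In, Stay} — three choices.
A pure strategy fixes one action at each information set independently, so the count is the product 2 × 2 × 3 = 12.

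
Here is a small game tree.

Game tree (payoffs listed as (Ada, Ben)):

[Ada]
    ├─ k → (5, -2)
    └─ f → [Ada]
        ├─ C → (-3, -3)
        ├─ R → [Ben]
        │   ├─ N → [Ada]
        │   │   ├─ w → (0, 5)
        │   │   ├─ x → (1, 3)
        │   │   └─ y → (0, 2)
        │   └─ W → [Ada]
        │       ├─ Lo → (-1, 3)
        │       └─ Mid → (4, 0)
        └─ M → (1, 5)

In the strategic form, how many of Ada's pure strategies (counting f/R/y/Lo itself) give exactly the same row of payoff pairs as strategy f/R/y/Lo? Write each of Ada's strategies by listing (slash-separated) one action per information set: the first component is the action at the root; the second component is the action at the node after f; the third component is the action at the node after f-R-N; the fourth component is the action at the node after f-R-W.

1

Row for f/R/y/Lo (columns N, W): (0,2) (-1,3).
Every one of Ada's information sets is on the play path for some reply by Ben when Ada follows f/R/y/Lo.
Changing the action at any of them therefore changes at least one column, so only f/R/y/Lo itself gives this row.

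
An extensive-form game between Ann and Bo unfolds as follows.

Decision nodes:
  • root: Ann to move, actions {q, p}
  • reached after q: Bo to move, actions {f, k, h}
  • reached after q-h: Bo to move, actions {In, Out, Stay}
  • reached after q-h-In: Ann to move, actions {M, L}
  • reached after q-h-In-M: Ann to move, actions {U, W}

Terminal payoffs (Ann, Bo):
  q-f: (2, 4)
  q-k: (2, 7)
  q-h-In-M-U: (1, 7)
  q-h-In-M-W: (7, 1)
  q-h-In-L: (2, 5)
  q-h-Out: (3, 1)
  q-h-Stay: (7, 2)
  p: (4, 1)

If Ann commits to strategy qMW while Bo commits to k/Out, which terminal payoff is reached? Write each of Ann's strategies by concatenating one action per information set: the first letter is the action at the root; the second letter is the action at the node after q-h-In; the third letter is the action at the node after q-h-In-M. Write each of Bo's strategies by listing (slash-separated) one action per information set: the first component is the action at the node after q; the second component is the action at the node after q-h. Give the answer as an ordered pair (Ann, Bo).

(2, 7)

Trace the play path from the root:
  Ann plays q
  Bo plays k at [q]
→ terminal payoff (2, 7).
(Ann's choice at the node after q-h-In is never reached on this path, so it doesn't affect the outcome.)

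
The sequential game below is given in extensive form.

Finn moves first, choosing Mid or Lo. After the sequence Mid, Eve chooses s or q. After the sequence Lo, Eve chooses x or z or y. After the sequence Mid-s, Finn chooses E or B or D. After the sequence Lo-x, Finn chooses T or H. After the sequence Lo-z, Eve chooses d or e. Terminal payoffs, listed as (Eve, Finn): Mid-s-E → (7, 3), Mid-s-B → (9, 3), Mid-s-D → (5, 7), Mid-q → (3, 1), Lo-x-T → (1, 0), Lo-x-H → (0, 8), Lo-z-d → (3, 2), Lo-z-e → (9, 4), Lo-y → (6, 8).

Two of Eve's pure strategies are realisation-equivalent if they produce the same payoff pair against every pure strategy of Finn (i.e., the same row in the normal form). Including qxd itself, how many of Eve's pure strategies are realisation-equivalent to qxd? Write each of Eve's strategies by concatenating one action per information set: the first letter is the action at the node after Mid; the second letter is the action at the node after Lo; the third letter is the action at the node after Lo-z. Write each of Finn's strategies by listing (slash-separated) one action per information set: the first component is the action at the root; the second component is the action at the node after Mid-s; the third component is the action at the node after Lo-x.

Row for qxd (columns Mid/E/T, Mid/E/H, Mid/B/T, Mid/B/H, Mid/D/T, Mid/D/H, Lo/E/T, Lo/E/H, Lo/B/T, Lo/B/H, Lo/D/T, Lo/D/H): (3,1) (3,1) (3,1) (3,1) (3,1) (3,1) (1,0) (0,8) (1,0) (0,8) (1,0) (0,8).
Under qxd, Eve's choice at the node after Lo-z can never be reached regardless of what Finn does, so varying those choices leaves every outcome unchanged.
Holding the reachable choices fixed and varying the unreachable one freely already gives 2 equivalent strategies.
No other strategy reproduces this row, so those 2 are the full class: qxd, qxe.

2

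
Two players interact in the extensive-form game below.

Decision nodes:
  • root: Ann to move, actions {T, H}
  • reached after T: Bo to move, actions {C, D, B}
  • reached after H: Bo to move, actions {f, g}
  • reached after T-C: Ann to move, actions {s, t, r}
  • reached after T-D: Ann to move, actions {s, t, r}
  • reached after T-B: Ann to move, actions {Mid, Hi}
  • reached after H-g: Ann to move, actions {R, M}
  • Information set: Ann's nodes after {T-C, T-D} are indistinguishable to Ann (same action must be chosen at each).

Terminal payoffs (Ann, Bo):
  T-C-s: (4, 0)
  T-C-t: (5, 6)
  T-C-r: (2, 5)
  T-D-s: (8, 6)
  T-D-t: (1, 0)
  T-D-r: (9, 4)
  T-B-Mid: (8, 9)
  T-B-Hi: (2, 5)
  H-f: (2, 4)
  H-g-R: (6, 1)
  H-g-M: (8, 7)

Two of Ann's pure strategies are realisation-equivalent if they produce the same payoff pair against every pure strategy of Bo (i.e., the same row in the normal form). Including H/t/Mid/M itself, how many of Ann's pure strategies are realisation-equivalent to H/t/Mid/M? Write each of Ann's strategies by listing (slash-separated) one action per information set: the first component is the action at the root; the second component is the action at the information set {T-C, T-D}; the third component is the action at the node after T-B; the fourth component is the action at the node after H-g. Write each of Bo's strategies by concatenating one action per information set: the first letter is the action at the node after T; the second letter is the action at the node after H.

6

Row for H/t/Mid/M (columns Cf, Cg, Df, Dg, Bf, Bg): (2,4) (8,7) (2,4) (8,7) (2,4) (8,7).
Under H/t/Mid/M, Ann's choice at the information set {T-C, T-D} and at the node after T-B can never be reached regardless of what Bo does, so varying those choices leaves every outcome unchanged.
Holding the reachable choices fixed and varying the unreachable ones freely already gives 3 × 2 = 6 equivalent strategies.
No other strategy reproduces this row, so those 6 are the full class: H/s/Mid/M, H/s/Hi/M, H/t/Mid/M, H/t/Hi/M, H/r/Mid/M, H/r/Hi/M.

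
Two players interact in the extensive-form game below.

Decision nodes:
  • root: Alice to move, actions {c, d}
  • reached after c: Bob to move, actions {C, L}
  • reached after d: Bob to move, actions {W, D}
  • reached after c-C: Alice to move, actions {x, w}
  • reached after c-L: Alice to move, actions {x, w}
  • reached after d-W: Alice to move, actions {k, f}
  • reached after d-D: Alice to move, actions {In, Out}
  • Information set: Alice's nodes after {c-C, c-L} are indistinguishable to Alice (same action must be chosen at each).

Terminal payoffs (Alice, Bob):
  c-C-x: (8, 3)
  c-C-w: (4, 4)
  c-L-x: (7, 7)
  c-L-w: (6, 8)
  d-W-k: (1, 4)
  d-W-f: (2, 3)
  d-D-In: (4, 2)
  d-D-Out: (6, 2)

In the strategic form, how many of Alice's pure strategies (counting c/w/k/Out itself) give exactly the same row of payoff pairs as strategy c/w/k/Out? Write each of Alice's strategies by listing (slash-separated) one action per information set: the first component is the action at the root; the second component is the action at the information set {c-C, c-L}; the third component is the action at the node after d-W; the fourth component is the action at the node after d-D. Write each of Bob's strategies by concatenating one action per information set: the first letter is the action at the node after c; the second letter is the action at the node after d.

Row for c/w/k/Out (columns CW, CD, LW, LD): (4,4) (4,4) (6,8) (6,8).
Under c/w/k/Out, Alice's choice at the node after d-W and at the node after d-D can never be reached regardless of what Bob does, so varying those choices leaves every outcome unchanged.
Holding the reachable choices fixed and varying the unreachable ones freely already gives 2 × 2 = 4 equivalent strategies.
No other strategy reproduces this row, so those 4 are the full class: c/w/k/In, c/w/k/Out, c/w/f/In, c/w/f/Out.

4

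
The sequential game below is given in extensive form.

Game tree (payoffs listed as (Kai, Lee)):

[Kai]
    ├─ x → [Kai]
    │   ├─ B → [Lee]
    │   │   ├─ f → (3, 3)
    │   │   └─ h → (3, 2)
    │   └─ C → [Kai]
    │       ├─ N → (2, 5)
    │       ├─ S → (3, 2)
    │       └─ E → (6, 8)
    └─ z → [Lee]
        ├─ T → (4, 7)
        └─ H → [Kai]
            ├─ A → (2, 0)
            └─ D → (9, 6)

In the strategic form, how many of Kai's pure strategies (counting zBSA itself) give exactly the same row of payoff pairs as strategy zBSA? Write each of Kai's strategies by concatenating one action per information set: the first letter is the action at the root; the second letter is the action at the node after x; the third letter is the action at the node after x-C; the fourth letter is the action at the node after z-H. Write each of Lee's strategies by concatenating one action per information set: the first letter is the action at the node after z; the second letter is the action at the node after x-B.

6

Row for zBSA (columns Tf, Th, Hf, Hh): (4,7) (4,7) (2,0) (2,0).
Under zBSA, Kai's choice at the node after x and at the node after x-C can never be reached regardless of what Lee does, so varying those choices leaves every outcome unchanged.
Holding the reachable choices fixed and varying the unreachable ones freely already gives 2 × 3 = 6 equivalent strategies.
No other strategy reproduces this row, so those 6 are the full class: zBNA, zBSA, zBEA, zCNA, zCSA, zCEA.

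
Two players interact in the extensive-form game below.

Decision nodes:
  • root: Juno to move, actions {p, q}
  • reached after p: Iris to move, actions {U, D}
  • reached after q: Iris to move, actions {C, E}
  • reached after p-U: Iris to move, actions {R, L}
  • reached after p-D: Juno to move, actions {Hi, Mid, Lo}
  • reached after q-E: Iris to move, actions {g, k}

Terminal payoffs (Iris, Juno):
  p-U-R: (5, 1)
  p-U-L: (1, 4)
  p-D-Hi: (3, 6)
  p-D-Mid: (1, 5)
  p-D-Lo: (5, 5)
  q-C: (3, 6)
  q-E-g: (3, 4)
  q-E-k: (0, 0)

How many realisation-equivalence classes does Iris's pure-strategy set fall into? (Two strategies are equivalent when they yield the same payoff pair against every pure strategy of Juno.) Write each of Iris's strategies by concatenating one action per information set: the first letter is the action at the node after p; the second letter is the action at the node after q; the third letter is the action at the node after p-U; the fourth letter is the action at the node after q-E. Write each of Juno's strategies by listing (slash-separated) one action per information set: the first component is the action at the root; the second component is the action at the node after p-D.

9

Iris has 16 pure strategies: UCRg, UCRk, UCLg, UCLk, UERg, UERk, UELg, UELk, DCRg, DCRk, DCLg, DCLk, DERg, DERk, DELg, DELk. Columns: p/Hi, p/Mid, p/Lo, q/Hi, q/Mid, q/Lo.
{UCRg, UCRk} → row (5,1) (5,1) (5,1) (3,6) (3,6) (3,6)
{UCLg, UCLk} → row (1,4) (1,4) (1,4) (3,6) (3,6) (3,6)
{UERg} → row (5,1) (5,1) (5,1) (3,4) (3,4) (3,4)
{UERk} → row (5,1) (5,1) (5,1) (0,0) (0,0) (0,0)
{UELg} → row (1,4) (1,4) (1,4) (3,4) (3,4) (3,4)
{UELk} → row (1,4) (1,4) (1,4) (0,0) (0,0) (0,0)
{DCRg, DCRk, DCLg, DCLk} → row (3,6) (1,5) (5,5) (3,6) (3,6) (3,6)
{DERg, DELg} → row (3,6) (1,5) (5,5) (3,4) (3,4) (3,4)
{DERk, DELk} → row (3,6) (1,5) (5,5) (0,0) (0,0) (0,0)
That's 9 distinct rows out of 16 strategies.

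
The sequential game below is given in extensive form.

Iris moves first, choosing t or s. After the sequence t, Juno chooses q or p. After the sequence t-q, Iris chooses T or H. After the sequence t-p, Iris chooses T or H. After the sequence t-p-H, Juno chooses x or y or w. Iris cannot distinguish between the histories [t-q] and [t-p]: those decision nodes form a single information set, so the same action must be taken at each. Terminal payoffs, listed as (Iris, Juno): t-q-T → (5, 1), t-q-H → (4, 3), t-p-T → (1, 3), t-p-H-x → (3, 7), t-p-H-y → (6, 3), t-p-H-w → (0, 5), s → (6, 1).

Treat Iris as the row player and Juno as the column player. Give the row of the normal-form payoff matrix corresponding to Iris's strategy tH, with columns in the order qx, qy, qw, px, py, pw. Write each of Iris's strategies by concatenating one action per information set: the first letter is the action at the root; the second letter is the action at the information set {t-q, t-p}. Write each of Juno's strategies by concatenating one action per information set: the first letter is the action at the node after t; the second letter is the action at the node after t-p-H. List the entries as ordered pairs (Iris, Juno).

vs qx: Iris plays t → Juno plays q at [t] → Iris plays H at [t-q] → (4, 3)
vs qy: Iris plays t → Juno plays q at [t] → Iris plays H at [t-q] → (4, 3)
vs qw: Iris plays t → Juno plays q at [t] → Iris plays H at [t-q] → (4, 3)
vs px: Iris plays t → Juno plays p at [t] → Iris plays H at [t-p] → Juno plays x at [t-p-H] → (3, 7)
vs py: Iris plays t → Juno plays p at [t] → Iris plays H at [t-p] → Juno plays y at [t-p-H] → (6, 3)
vs pw: Iris plays t → Juno plays p at [t] → Iris plays H at [t-p] → Juno plays w at [t-p-H] → (0, 5)

(4,3) (4,3) (4,3) (3,7) (6,3) (0,5)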